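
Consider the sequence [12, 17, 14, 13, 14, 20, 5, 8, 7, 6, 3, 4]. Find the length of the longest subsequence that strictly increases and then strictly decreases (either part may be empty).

inc[i] = longest strictly increasing subsequence ending at i; dec[i] = longest strictly decreasing subsequence starting at i:
i:      1  2  3  4  5  6  7  8  9 10 11 12
a[i]:  12 17 14 13 14 20  5  8  7  6  3  4
inc:    1  2  2  2  3  4  1  2  2  2  1  2
dec:    5  7  6  5  5  5  2  4  3  2  1  1
Best peak at i=2 (value 17): inc=2, dec=7, length 2+7−1 = 8.

8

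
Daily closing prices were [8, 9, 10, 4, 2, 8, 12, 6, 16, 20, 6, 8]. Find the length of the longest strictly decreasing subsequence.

3

Let dp[i] be the longest strictly decreasing subsequence ending at i:
i:      1  2  3  4  5  6  7  8  9 10 11 12
a[i]:   8  9 10  4  2  8 12  6 16 20  6  8
dp:     1  1  1  2  3  2  1  3  1  1  3  2
Maximum is 3.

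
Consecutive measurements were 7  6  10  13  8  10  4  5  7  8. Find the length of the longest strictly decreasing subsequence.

3

Negate each value so 'decreasing' becomes 'increasing', then run patience tails on the negated sequence:
-7 → extends → [-7]
-6 → extends → [-7, -6]
-10 → replaces -7 → [-10, -6]
-13 → replaces -10 → [-13, -6]
-8 → replaces -6 → [-13, -8]
-10 → replaces -8 → [-13, -10]
-4 → extends → [-13, -10, -4]
-5 → replaces -4 → [-13, -10, -5]
-7 → replaces -5 → [-13, -10, -7]
-8 → replaces -7 → [-13, -10, -8]
Three tails, so the longest strictly decreasing subsequence of the original has length 3.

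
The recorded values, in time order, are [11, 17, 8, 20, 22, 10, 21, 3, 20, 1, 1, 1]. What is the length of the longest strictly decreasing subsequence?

Negate each value so 'decreasing' becomes 'increasing', then run patience tails on the negated sequence:
-11 → extends → [-11]
-17 → replaces -11 → [-17]
-8 → extends → [-17, -8]
-20 → replaces -17 → [-20, -8]
-22 → replaces -20 → [-22, -8]
-10 → replaces -8 → [-22, -10]
-21 → replaces -10 → [-22, -21]
-3 → extends → [-22, -21, -3]
-20 → replaces -3 → [-22, -21, -20]
-1 → extends → [-22, -21, -20, -1]
-1 → already a tail → [-22, -21, -20, -1]
-1 → already a tail → [-22, -21, -20, -1]
Four tails, so the longest strictly decreasing subsequence of the original has length 4.

4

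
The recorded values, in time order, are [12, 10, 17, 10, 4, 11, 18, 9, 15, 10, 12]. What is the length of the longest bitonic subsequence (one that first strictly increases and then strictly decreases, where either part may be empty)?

5

inc[i] = longest strictly increasing subsequence ending at i; dec[i] = longest strictly decreasing subsequence starting at i:
i:      1  2  3  4  5  6  7  8  9 10 11
a[i]:  12 10 17 10  4 11 18  9 15 10 12
inc:    1  1  2  1  1  2  3  2  3  3  4
dec:    3  2  3  2  1  2  3  1  2  1  1
Best peak at i=7 (value 18): inc=3, dec=3, length 3+3−1 = 5.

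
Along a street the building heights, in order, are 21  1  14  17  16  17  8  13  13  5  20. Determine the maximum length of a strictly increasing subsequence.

Track the smallest tail for each achievable length (strict):
21 → extends → [21]
1 → replaces 21 → [1]
14 → extends → [1, 14]
17 → extends → [1, 14, 17]
16 → replaces 17 → [1, 14, 16]
17 → extends → [1, 14, 16, 17]
8 → replaces 14 → [1, 8, 16, 17]
13 → replaces 16 → [1, 8, 13, 17]
13 → already a tail → [1, 8, 13, 17]
5 → replaces 8 → [1, 5, 13, 17]
20 → extends → [1, 5, 13, 17, 20]
Five tails, so the longest strictly increasing subsequence has length 5 (e.g. 1, 14, 16, 17, 20).

5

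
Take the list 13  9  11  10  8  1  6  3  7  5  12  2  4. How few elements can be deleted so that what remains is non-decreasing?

9

Fewest deletions = n − (longest non-decreasing subsequence).
Patience tails:
13 → extends → [13]
9 → replaces 13 → [9]
11 → extends → [9, 11]
10 → replaces 11 → [9, 10]
8 → replaces 9 → [8, 10]
1 → replaces 8 → [1, 10]
6 → replaces 10 → [1, 6]
3 → replaces 6 → [1, 3]
7 → extends → [1, 3, 7]
5 → replaces 7 → [1, 3, 5]
12 → extends → [1, 3, 5, 12]
2 → replaces 3 → [1, 2, 5, 12]
4 → replaces 5 → [1, 2, 4, 12]
Longest non-decreasing subsequence has length 4, so deletions = 13 − 4 = 9.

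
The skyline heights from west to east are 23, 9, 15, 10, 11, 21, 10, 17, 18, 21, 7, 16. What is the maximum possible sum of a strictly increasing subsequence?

86

Let S[i] be the best sum of a strictly increasing subsequence ending at i:
i:      1  2  3  4  5  6  7  8  9 10 11 12
a[i]:  23  9 15 10 11 21 10 17 18 21  7 16
S:     23  9 24 19 30 51 19 47 65 86  7 46
Maximum is 86 (e.g. 9 + 10 + 11 + 17 + 18 + 21).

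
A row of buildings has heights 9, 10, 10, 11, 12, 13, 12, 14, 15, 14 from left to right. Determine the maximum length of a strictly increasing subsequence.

7

Track the smallest tail for each achievable length (strict):
9 → extends → [9]
10 → extends → [9, 10]
10 → already a tail → [9, 10]
11 → extends → [9, 10, 11]
12 → extends → [9, 10, 11, 12]
13 → extends → [9, 10, 11, 12, 13]
12 → already a tail → [9, 10, 11, 12, 13]
14 → extends → [9, 10, 11, 12, 13, 14]
15 → extends → [9, 10, 11, 12, 13, 14, 15]
14 → already a tail → [9, 10, 11, 12, 13, 14, 15]
Seven tails, so the longest strictly increasing subsequence has length 7 (e.g. 9, 10, 11, 12, 13, 14, 15).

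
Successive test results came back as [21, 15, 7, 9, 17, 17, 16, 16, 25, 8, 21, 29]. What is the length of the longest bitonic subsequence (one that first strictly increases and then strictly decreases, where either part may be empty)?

5

inc[i] = longest strictly increasing subsequence ending at i; dec[i] = longest strictly decreasing subsequence starting at i:
i:      1  2  3  4  5  6  7  8  9 10 11 12
a[i]:  21 15  7  9 17 17 16 16 25  8 21 29
inc:    1  1  1  2  3  3  3  3  4  2  4  5
dec:    4  3  1  2  3  3  2  2  2  1  1  1
Best peak at i=5 (value 17): inc=3, dec=3, length 3+3−1 = 5.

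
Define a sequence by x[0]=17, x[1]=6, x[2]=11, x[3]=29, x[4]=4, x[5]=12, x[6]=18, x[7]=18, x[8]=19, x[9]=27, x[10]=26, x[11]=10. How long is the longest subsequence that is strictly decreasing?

Negate each value so 'decreasing' becomes 'increasing', then run patience tails on the negated sequence:
-17 → extends → [-17]
-6 → extends → [-17, -6]
-11 → replaces -6 → [-17, -11]
-29 → replaces -17 → [-29, -11]
-4 → extends → [-29, -11, -4]
-12 → replaces -11 → [-29, -12, -4]
-18 → replaces -12 → [-29, -18, -4]
-18 → already a tail → [-29, -18, -4]
-19 → replaces -18 → [-29, -19, -4]
-27 → replaces -19 → [-29, -27, -4]
-26 → replaces -4 → [-29, -27, -26]
-10 → extends → [-29, -27, -26, -10]
Four tails, so the longest strictly decreasing subsequence of the original has length 4.

4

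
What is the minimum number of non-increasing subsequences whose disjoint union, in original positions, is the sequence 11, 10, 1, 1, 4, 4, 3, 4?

3

The minimum number of non-increasing subsequences covering a sequence equals the length of its longest strictly increasing subsequence.
LIS length is 3 (e.g. 1, 3, 4), so 3 piles are needed.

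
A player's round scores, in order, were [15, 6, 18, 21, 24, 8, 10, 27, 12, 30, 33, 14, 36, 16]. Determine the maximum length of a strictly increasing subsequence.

Track the smallest tail for each achievable length (strict):
15 → extends → [15]
6 → replaces 15 → [6]
18 → extends → [6, 18]
21 → extends → [6, 18, 21]
24 → extends → [6, 18, 21, 24]
8 → replaces 18 → [6, 8, 21, 24]
10 → replaces 21 → [6, 8, 10, 24]
27 → extends → [6, 8, 10, 24, 27]
12 → replaces 24 → [6, 8, 10, 12, 27]
30 → extends → [6, 8, 10, 12, 27, 30]
33 → extends → [6, 8, 10, 12, 27, 30, 33]
14 → replaces 27 → [6, 8, 10, 12, 14, 30, 33]
36 → extends → [6, 8, 10, 12, 14, 30, 33, 36]
16 → replaces 30 → [6, 8, 10, 12, 14, 16, 33, 36]
Eight tails, so the longest strictly increasing subsequence has length 8 (e.g. 15, 18, 21, 24, 27, 30, 33, 36).

8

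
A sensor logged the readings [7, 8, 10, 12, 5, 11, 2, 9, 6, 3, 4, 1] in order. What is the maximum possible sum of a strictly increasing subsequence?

Let S[i] be the best sum of a strictly increasing subsequence ending at i:
i:      1  2  3  4  5  6  7  8  9 10 11 12
a[i]:   7  8 10 12  5 11  2  9  6  3  4  1
S:      7 15 25 37  5 36  2 24 11  5  9  1
Maximum is 37 (e.g. 7 + 8 + 10 + 12).

37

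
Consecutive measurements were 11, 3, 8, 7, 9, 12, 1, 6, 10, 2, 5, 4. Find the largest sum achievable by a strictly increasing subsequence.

Let S[i] be the best sum of a strictly increasing subsequence ending at i:
i:      1  2  3  4  5  6  7  8  9 10 11 12
a[i]:  11  3  8  7  9 12  1  6 10  2  5  4
S:     11  3 11 10 20 32  1  9 30  3  8  7
Maximum is 32 (e.g. 3 + 8 + 9 + 12).

32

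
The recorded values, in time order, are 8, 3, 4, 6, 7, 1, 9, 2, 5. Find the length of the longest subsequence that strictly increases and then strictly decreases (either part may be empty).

6

inc[i] = longest strictly increasing subsequence ending at i; dec[i] = longest strictly decreasing subsequence starting at i:
i:     1 2 3 4 5 6 7 8 9
a[i]:  8 3 4 6 7 1 9 2 5
inc:   1 1 2 3 4 1 5 2 3
dec:   3 2 2 2 2 1 2 1 1
Best peak at i=7 (value 9): inc=5, dec=2, length 5+2−1 = 6.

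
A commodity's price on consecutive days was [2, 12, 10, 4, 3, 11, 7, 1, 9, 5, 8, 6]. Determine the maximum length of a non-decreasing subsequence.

4

Track the smallest tail for each achievable length (allowing ties):
2 → extends → [2]
12 → extends → [2, 12]
10 → replaces 12 → [2, 10]
4 → replaces 10 → [2, 4]
3 → replaces 4 → [2, 3]
11 → extends → [2, 3, 11]
7 → replaces 11 → [2, 3, 7]
1 → replaces 2 → [1, 3, 7]
9 → extends → [1, 3, 7, 9]
5 → replaces 7 → [1, 3, 5, 9]
8 → replaces 9 → [1, 3, 5, 8]
6 → replaces 8 → [1, 3, 5, 6]
Four tails, so the longest non-decreasing subsequence has length 4 (e.g. 2, 4, 7, 9).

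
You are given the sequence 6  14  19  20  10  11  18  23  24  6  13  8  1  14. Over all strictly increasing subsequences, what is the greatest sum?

Let S[i] be the best sum of a strictly increasing subsequence ending at i:
i:       1   2   3   4   5   6   7   8   9  10  11  12  13  14
a[i]:    6  14  19  20  10  11  18  23  24   6  13   8   1  14
S:       6  20  39  59  16  27  45  82 106   6  40  14   1  54
Maximum is 106 (e.g. 6 + 14 + 19 + 20 + 23 + 24).

106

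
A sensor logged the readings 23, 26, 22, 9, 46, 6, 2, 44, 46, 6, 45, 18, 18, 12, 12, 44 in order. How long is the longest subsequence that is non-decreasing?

5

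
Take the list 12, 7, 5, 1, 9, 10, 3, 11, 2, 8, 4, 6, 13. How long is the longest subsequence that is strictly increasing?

5

Track the smallest tail for each achievable length (strict):
12 → extends → [12]
7 → replaces 12 → [7]
5 → replaces 7 → [5]
1 → replaces 5 → [1]
9 → extends → [1, 9]
10 → extends → [1, 9, 10]
3 → replaces 9 → [1, 3, 10]
11 → extends → [1, 3, 10, 11]
2 → replaces 3 → [1, 2, 10, 11]
8 → replaces 10 → [1, 2, 8, 11]
4 → replaces 8 → [1, 2, 4, 11]
6 → replaces 11 → [1, 2, 4, 6]
13 → extends → [1, 2, 4, 6, 13]
Five tails, so the longest strictly increasing subsequence has length 5 (e.g. 7, 9, 10, 11, 13).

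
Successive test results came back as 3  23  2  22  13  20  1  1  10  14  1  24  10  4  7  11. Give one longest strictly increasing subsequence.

Patience tails give the LIS length; then backtrack through the dp parents:
3 → extends → [3]
23 → extends → [3, 23]
2 → replaces 3 → [2, 23]
22 → replaces 23 → [2, 22]
13 → replaces 22 → [2, 13]
20 → extends → [2, 13, 20]
1 → replaces 2 → [1, 13, 20]
1 → already a tail → [1, 13, 20]
10 → replaces 13 → [1, 10, 20]
14 → replaces 20 → [1, 10, 14]
1 → already a tail → [1, 10, 14]
24 → extends → [1, 10, 14, 24]
10 → already a tail → [1, 10, 14, 24]
4 → replaces 10 → [1, 4, 14, 24]
7 → replaces 14 → [1, 4, 7, 24]
11 → replaces 24 → [1, 4, 7, 11]
Length 4; one witness is 3, 13, 20, 24.

3, 13, 20, 24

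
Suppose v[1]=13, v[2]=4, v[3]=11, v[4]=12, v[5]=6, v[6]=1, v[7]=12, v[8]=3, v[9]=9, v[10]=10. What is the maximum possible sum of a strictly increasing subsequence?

29

Let S[i] be the best sum of a strictly increasing subsequence ending at i:
i:      1  2  3  4  5  6  7  8  9 10
v[i]:  13  4 11 12  6  1 12  3  9 10
S:     13  4 15 27 10  1 27  4 19 29
Maximum is 29 (e.g. 4 + 6 + 9 + 10).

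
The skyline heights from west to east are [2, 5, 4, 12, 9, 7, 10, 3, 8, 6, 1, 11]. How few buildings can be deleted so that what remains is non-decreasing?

7

Fewest deletions = n − (longest non-decreasing subsequence).
i:      1  2  3  4  5  6  7  8  9 10 11 12
a[i]:   2  5  4 12  9  7 10  3  8  6  1 11
dp:     1  2  2  3  3  3  4  2  4  3  1  5
max dp = 5, so deletions = 12 − 5 = 7.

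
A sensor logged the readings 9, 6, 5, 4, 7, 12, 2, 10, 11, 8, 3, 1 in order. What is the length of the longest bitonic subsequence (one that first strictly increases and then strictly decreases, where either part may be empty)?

inc[i] = longest strictly increasing subsequence ending at i; dec[i] = longest strictly decreasing subsequence starting at i:
i:      1  2  3  4  5  6  7  8  9 10 11 12
a[i]:   9  6  5  4  7 12  2 10 11  8  3  1
inc:    1  1  1  1  2  3  1  3  4  3  2  1
dec:    6  5  4  3  3  5  2  4  4  3  2  1
Best peak at i=6 (value 12): inc=3, dec=5, length 3+5−1 = 7.

7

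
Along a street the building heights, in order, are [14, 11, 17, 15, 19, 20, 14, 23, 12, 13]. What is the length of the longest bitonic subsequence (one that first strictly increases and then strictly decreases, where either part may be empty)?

6

inc[i] = longest strictly increasing subsequence ending at i; dec[i] = longest strictly decreasing subsequence starting at i:
i:      1  2  3  4  5  6  7  8  9 10
a[i]:  14 11 17 15 19 20 14 23 12 13
inc:    1  1  2  2  3  4  2  5  2  3
dec:    2  1  4  3  3  3  2  2  1  1
Best peak at i=6 (value 20): inc=4, dec=3, length 4+3−1 = 6.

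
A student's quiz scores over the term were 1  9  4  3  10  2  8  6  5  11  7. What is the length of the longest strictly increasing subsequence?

Track the smallest tail for each achievable length (strict):
1 → extends → [1]
9 → extends → [1, 9]
4 → replaces 9 → [1, 4]
3 → replaces 4 → [1, 3]
10 → extends → [1, 3, 10]
2 → replaces 3 → [1, 2, 10]
8 → replaces 10 → [1, 2, 8]
6 → replaces 8 → [1, 2, 6]
5 → replaces 6 → [1, 2, 5]
11 → extends → [1, 2, 5, 11]
7 → replaces 11 → [1, 2, 5, 7]
Four tails, so the longest strictly increasing subsequence has length 4 (e.g. 1, 9, 10, 11).

4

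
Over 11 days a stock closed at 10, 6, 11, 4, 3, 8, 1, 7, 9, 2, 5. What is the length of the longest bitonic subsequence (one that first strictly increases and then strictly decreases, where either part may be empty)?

inc[i] = longest strictly increasing subsequence ending at i; dec[i] = longest strictly decreasing subsequence starting at i:
i:      1  2  3  4  5  6  7  8  9 10 11
a[i]:  10  6 11  4  3  8  1  7  9  2  5
inc:    1  1  2  1  1  2  1  2  3  2  3
dec:    5  4  4  3  2  3  1  2  2  1  1
Best peak at i=1 (value 10): inc=1, dec=5, length 1+5−1 = 5.

5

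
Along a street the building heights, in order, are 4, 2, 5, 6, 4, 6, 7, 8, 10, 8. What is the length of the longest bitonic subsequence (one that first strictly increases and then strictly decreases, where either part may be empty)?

7

inc[i] = longest strictly increasing subsequence ending at i; dec[i] = longest strictly decreasing subsequence starting at i:
i:      1  2  3  4  5  6  7  8  9 10
a[i]:   4  2  5  6  4  6  7  8 10  8
inc:    1  1  2  3  2  3  4  5  6  5
dec:    2  1  2  2  1  1  1  1  2  1
Best peak at i=9 (value 10): inc=6, dec=2, length 6+2−1 = 7.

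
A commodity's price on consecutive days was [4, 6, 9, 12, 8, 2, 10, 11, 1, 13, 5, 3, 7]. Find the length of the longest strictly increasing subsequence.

6

Track the smallest tail for each achievable length (strict):
4 → extends → [4]
6 → extends → [4, 6]
9 → extends → [4, 6, 9]
12 → extends → [4, 6, 9, 12]
8 → replaces 9 → [4, 6, 8, 12]
2 → replaces 4 → [2, 6, 8, 12]
10 → replaces 12 → [2, 6, 8, 10]
11 → extends → [2, 6, 8, 10, 11]
1 → replaces 2 → [1, 6, 8, 10, 11]
13 → extends → [1, 6, 8, 10, 11, 13]
5 → replaces 6 → [1, 5, 8, 10, 11, 13]
3 → replaces 5 → [1, 3, 8, 10, 11, 13]
7 → replaces 8 → [1, 3, 7, 10, 11, 13]
Six tails, so the longest strictly increasing subsequence has length 6 (e.g. 4, 6, 9, 10, 11, 13).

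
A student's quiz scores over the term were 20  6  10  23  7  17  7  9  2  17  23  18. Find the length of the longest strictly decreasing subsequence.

Let dp[i] be the longest strictly decreasing subsequence ending at i:
i:      1  2  3  4  5  6  7  8  9 10 11 12
a[i]:  20  6 10 23  7 17  7  9  2 17 23 18
dp:     1  2  2  1  3  2  3  3  4  2  1  2
Maximum is 4.

4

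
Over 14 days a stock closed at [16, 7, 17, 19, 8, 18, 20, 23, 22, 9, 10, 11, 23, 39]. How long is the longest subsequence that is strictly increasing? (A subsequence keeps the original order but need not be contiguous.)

Track the smallest tail for each achievable length (strict):
16 → extends → [16]
7 → replaces 16 → [7]
17 → extends → [7, 17]
19 → extends → [7, 17, 19]
8 → replaces 17 → [7, 8, 19]
18 → replaces 19 → [7, 8, 18]
20 → extends → [7, 8, 18, 20]
23 → extends → [7, 8, 18, 20, 23]
22 → replaces 23 → [7, 8, 18, 20, 22]
9 → replaces 18 → [7, 8, 9, 20, 22]
10 → replaces 20 → [7, 8, 9, 10, 22]
11 → replaces 22 → [7, 8, 9, 10, 11]
23 → extends → [7, 8, 9, 10, 11, 23]
39 → extends → [7, 8, 9, 10, 11, 23, 39]
Seven tails, so the longest strictly increasing subsequence has length 7 (e.g. 16, 17, 19, 20, 22, 23, 39).

7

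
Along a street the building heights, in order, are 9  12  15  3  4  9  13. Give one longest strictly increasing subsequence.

Patience tails give the LIS length; then backtrack through the dp parents:
9 → extends → [9]
12 → extends → [9, 12]
15 → extends → [9, 12, 15]
3 → replaces 9 → [3, 12, 15]
4 → replaces 12 → [3, 4, 15]
9 → replaces 15 → [3, 4, 9]
13 → extends → [3, 4, 9, 13]
Length 4; one witness is 3, 4, 9, 13.

3, 4, 9, 13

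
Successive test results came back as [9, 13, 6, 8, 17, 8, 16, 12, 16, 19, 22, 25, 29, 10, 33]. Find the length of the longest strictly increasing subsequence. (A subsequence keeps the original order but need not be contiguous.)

9

Track the smallest tail for each achievable length (strict):
9 → extends → [9]
13 → extends → [9, 13]
6 → replaces 9 → [6, 13]
8 → replaces 13 → [6, 8]
17 → extends → [6, 8, 17]
8 → already a tail → [6, 8, 17]
16 → replaces 17 → [6, 8, 16]
12 → replaces 16 → [6, 8, 12]
16 → extends → [6, 8, 12, 16]
19 → extends → [6, 8, 12, 16, 19]
22 → extends → [6, 8, 12, 16, 19, 22]
25 → extends → [6, 8, 12, 16, 19, 22, 25]
29 → extends → [6, 8, 12, 16, 19, 22, 25, 29]
10 → replaces 12 → [6, 8, 10, 16, 19, 22, 25, 29]
33 → extends → [6, 8, 10, 16, 19, 22, 25, 29, 33]
Nine tails, so the longest strictly increasing subsequence has length 9 (e.g. 6, 8, 12, 16, 19, 22, 25, 29, 33).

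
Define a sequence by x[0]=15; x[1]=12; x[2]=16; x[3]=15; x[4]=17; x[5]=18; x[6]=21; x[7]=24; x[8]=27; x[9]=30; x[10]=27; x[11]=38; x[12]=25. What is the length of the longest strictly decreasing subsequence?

3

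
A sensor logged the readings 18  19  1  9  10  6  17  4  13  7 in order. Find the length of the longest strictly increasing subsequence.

4

Track the smallest tail for each achievable length (strict):
18 → extends → [18]
19 → extends → [18, 19]
1 → replaces 18 → [1, 19]
9 → replaces 19 → [1, 9]
10 → extends → [1, 9, 10]
6 → replaces 9 → [1, 6, 10]
17 → extends → [1, 6, 10, 17]
4 → replaces 6 → [1, 4, 10, 17]
13 → replaces 17 → [1, 4, 10, 13]
7 → replaces 10 → [1, 4, 7, 13]
Four tails, so the longest strictly increasing subsequence has length 4 (e.g. 1, 9, 10, 17).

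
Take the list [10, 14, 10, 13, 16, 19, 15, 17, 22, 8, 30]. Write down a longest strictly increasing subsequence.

Patience tails give the LIS length; then backtrack through the dp parents:
10 → extends → [10]
14 → extends → [10, 14]
10 → already a tail → [10, 14]
13 → replaces 14 → [10, 13]
16 → extends → [10, 13, 16]
19 → extends → [10, 13, 16, 19]
15 → replaces 16 → [10, 13, 15, 19]
17 → replaces 19 → [10, 13, 15, 17]
22 → extends → [10, 13, 15, 17, 22]
8 → replaces 10 → [8, 13, 15, 17, 22]
30 → extends → [8, 13, 15, 17, 22, 30]
Length 6; one witness is 10, 14, 16, 19, 22, 30.

10, 14, 16, 19, 22, 30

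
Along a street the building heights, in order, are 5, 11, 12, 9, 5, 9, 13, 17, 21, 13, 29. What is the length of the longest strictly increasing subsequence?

7

Track the smallest tail for each achievable length (strict):
5 → extends → [5]
11 → extends → [5, 11]
12 → extends → [5, 11, 12]
9 → replaces 11 → [5, 9, 12]
5 → already a tail → [5, 9, 12]
9 → already a tail → [5, 9, 12]
13 → extends → [5, 9, 12, 13]
17 → extends → [5, 9, 12, 13, 17]
21 → extends → [5, 9, 12, 13, 17, 21]
13 → already a tail → [5, 9, 12, 13, 17, 21]
29 → extends → [5, 9, 12, 13, 17, 21, 29]
Seven tails, so the longest strictly increasing subsequence has length 7 (e.g. 5, 11, 12, 13, 17, 21, 29).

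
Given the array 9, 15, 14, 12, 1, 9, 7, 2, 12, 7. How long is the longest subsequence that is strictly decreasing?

6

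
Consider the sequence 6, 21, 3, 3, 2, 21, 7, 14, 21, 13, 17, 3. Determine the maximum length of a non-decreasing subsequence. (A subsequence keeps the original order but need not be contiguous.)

Track the smallest tail for each achievable length (allowing ties):
6 → extends → [6]
21 → extends → [6, 21]
3 → replaces 6 → [3, 21]
3 → replaces 21 → [3, 3]
2 → replaces 3 → [2, 3]
21 → extends → [2, 3, 21]
7 → replaces 21 → [2, 3, 7]
14 → extends → [2, 3, 7, 14]
21 → extends → [2, 3, 7, 14, 21]
13 → replaces 14 → [2, 3, 7, 13, 21]
17 → replaces 21 → [2, 3, 7, 13, 17]
3 → replaces 7 → [2, 3, 3, 13, 17]
Five tails, so the longest non-decreasing subsequence has length 5 (e.g. 3, 3, 7, 14, 21).

5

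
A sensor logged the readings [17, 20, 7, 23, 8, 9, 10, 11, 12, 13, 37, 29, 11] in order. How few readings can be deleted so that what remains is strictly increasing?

5

Fewest deletions = n − (longest strictly increasing subsequence).
i:      1  2  3  4  5  6  7  8  9 10 11 12 13
a[i]:  17 20  7 23  8  9 10 11 12 13 37 29 11
dp:     1  2  1  3  2  3  4  5  6  7  8  8  5
max dp = 8, so deletions = 13 − 8 = 5.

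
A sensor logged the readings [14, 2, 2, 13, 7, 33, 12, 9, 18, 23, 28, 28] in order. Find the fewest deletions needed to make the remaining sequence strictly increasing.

6

Fewest deletions = n − (longest strictly increasing subsequence).
Patience tails:
14 → extends → [14]
2 → replaces 14 → [2]
2 → already a tail → [2]
13 → extends → [2, 13]
7 → replaces 13 → [2, 7]
33 → extends → [2, 7, 33]
12 → replaces 33 → [2, 7, 12]
9 → replaces 12 → [2, 7, 9]
18 → extends → [2, 7, 9, 18]
23 → extends → [2, 7, 9, 18, 23]
28 → extends → [2, 7, 9, 18, 23, 28]
28 → already a tail → [2, 7, 9, 18, 23, 28]
Longest strictly increasing subsequence has length 6, so deletions = 12 − 6 = 6.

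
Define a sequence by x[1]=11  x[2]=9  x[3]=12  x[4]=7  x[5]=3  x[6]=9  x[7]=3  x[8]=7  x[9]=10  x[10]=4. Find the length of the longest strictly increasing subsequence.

3

Track the smallest tail for each achievable length (strict):
11 → extends → [11]
9 → replaces 11 → [9]
12 → extends → [9, 12]
7 → replaces 9 → [7, 12]
3 → replaces 7 → [3, 12]
9 → replaces 12 → [3, 9]
3 → already a tail → [3, 9]
7 → replaces 9 → [3, 7]
10 → extends → [3, 7, 10]
4 → replaces 7 → [3, 4, 10]
Three tails, so the longest strictly increasing subsequence has length 3 (e.g. 7, 9, 10).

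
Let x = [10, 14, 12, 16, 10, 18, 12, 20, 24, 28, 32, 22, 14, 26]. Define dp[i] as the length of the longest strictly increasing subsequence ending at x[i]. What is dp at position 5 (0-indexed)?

dp[i] = 1 + max{dp[j] : j<i, x[j]<x[i]} (or 1 if no such j):
i:      0  1  2  3  4  5  6  7  8  9 10 11 12 13
x[i]:  10 14 12 16 10 18 12 20 24 28 32 22 14 26
dp:     1  2  2  3  1  4  2  5  6  7  8  6  3  7
At index 5 the value is 4.

4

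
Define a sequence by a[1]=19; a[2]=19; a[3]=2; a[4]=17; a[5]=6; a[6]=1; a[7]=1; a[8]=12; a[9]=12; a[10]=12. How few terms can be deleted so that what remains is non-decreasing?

5

Fewest deletions = n − (longest non-decreasing subsequence).
Patience tails:
19 → extends → [19]
19 → extends → [19, 19]
2 → replaces 19 → [2, 19]
17 → replaces 19 → [2, 17]
6 → replaces 17 → [2, 6]
1 → replaces 2 → [1, 6]
1 → replaces 6 → [1, 1]
12 → extends → [1, 1, 12]
12 → extends → [1, 1, 12, 12]
12 → extends → [1, 1, 12, 12, 12]
Longest non-decreasing subsequence has length 5, so deletions = 10 − 5 = 5.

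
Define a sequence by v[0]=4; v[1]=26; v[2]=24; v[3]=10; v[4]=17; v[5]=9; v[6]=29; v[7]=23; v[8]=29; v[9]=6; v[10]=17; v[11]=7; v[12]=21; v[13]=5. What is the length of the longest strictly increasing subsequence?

Track the smallest tail for each achievable length (strict):
4 → extends → [4]
26 → extends → [4, 26]
24 → replaces 26 → [4, 24]
10 → replaces 24 → [4, 10]
17 → extends → [4, 10, 17]
9 → replaces 10 → [4, 9, 17]
29 → extends → [4, 9, 17, 29]
23 → replaces 29 → [4, 9, 17, 23]
29 → extends → [4, 9, 17, 23, 29]
6 → replaces 9 → [4, 6, 17, 23, 29]
17 → already a tail → [4, 6, 17, 23, 29]
7 → replaces 17 → [4, 6, 7, 23, 29]
21 → replaces 23 → [4, 6, 7, 21, 29]
5 → replaces 6 → [4, 5, 7, 21, 29]
Five tails, so the longest strictly increasing subsequence has length 5 (e.g. 4, 10, 17, 23, 29).

5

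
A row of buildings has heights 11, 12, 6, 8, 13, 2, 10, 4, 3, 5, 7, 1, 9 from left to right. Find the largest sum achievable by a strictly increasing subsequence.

Let S[i] be the best sum of a strictly increasing subsequence ending at i:
i:      1  2  3  4  5  6  7  8  9 10 11 12 13
a[i]:  11 12  6  8 13  2 10  4  3  5  7  1  9
S:     11 23  6 14 36  2 24  6  5 11 18  1 27
Maximum is 36 (e.g. 11 + 12 + 13).

36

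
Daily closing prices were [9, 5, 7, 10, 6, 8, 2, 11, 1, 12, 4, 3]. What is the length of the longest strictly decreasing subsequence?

Negate each value so 'decreasing' becomes 'increasing', then run patience tails on the negated sequence:
-9 → extends → [-9]
-5 → extends → [-9, -5]
-7 → replaces -5 → [-9, -7]
-10 → replaces -9 → [-10, -7]
-6 → extends → [-10, -7, -6]
-8 → replaces -7 → [-10, -8, -6]
-2 → extends → [-10, -8, -6, -2]
-11 → replaces -10 → [-11, -8, -6, -2]
-1 → extends → [-11, -8, -6, -2, -1]
-12 → replaces -11 → [-12, -8, -6, -2, -1]
-4 → replaces -2 → [-12, -8, -6, -4, -1]
-3 → replaces -1 → [-12, -8, -6, -4, -3]
Five tails, so the longest strictly decreasing subsequence of the original has length 5.

5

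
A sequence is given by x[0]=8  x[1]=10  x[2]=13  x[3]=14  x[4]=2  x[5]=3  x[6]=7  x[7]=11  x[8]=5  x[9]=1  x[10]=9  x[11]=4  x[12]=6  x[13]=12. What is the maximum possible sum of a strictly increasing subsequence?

Let S[i] be the best sum of a strictly increasing subsequence ending at i:
i:      0  1  2  3  4  5  6  7  8  9 10 11 12 13
x[i]:   8 10 13 14  2  3  7 11  5  1  9  4  6 12
S:      8 18 31 45  2  5 12 29 10  1 21  9 16 41
Maximum is 45 (e.g. 8 + 10 + 13 + 14).

45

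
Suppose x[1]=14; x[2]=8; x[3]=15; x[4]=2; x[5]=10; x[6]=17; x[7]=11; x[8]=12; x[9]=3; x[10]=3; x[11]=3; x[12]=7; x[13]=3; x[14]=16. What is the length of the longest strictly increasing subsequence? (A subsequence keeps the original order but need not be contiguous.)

Track the smallest tail for each achievable length (strict):
14 → extends → [14]
8 → replaces 14 → [8]
15 → extends → [8, 15]
2 → replaces 8 → [2, 15]
10 → replaces 15 → [2, 10]
17 → extends → [2, 10, 17]
11 → replaces 17 → [2, 10, 11]
12 → extends → [2, 10, 11, 12]
3 → replaces 10 → [2, 3, 11, 12]
3 → already a tail → [2, 3, 11, 12]
3 → already a tail → [2, 3, 11, 12]
7 → replaces 11 → [2, 3, 7, 12]
3 → already a tail → [2, 3, 7, 12]
16 → extends → [2, 3, 7, 12, 16]
Five tails, so the longest strictly increasing subsequence has length 5 (e.g. 8, 10, 11, 12, 16).

5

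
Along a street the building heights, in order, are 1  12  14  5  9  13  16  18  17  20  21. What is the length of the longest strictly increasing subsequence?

Let dp[i] be the length of the longest such subsequence ending at index i:
i:      1  2  3  4  5  6  7  8  9 10 11
a[i]:   1 12 14  5  9 13 16 18 17 20 21
dp:     1  2  3  2  3  4  5  6  6  7  8
Maximum dp value is 8.

8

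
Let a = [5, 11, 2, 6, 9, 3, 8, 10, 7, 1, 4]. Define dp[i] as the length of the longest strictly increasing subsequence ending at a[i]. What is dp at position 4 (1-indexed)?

2

dp[i] = 1 + max{dp[j] : j<i, a[j]<a[i]} (or 1 if no such j):
i:      1  2  3  4  5  6  7  8  9 10 11
a[i]:   5 11  2  6  9  3  8 10  7  1  4
dp:     1  2  1  2  3  2  3  4  3  1  3
At index 4 the value is 2.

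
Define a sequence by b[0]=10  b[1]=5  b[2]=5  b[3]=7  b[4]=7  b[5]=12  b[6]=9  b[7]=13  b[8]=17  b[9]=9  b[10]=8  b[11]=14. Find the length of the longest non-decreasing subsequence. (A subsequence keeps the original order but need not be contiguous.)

Track the smallest tail for each achievable length (allowing ties):
10 → extends → [10]
5 → replaces 10 → [5]
5 → extends → [5, 5]
7 → extends → [5, 5, 7]
7 → extends → [5, 5, 7, 7]
12 → extends → [5, 5, 7, 7, 12]
9 → replaces 12 → [5, 5, 7, 7, 9]
13 → extends → [5, 5, 7, 7, 9, 13]
17 → extends → [5, 5, 7, 7, 9, 13, 17]
9 → replaces 13 → [5, 5, 7, 7, 9, 9, 17]
8 → replaces 9 → [5, 5, 7, 7, 8, 9, 17]
14 → replaces 17 → [5, 5, 7, 7, 8, 9, 14]
Seven tails, so the longest non-decreasing subsequence has length 7 (e.g. 5, 5, 7, 7, 12, 13, 17).

7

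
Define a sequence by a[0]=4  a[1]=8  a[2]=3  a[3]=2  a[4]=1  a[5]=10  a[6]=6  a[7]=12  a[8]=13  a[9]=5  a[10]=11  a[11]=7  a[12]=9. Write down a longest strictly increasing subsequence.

Patience tails give the LIS length; then backtrack through the dp parents:
4 → extends → [4]
8 → extends → [4, 8]
3 → replaces 4 → [3, 8]
2 → replaces 3 → [2, 8]
1 → replaces 2 → [1, 8]
10 → extends → [1, 8, 10]
6 → replaces 8 → [1, 6, 10]
12 → extends → [1, 6, 10, 12]
13 → extends → [1, 6, 10, 12, 13]
5 → replaces 6 → [1, 5, 10, 12, 13]
11 → replaces 12 → [1, 5, 10, 11, 13]
7 → replaces 10 → [1, 5, 7, 11, 13]
9 → replaces 11 → [1, 5, 7, 9, 13]
Length 5; one witness is 4, 8, 10, 12, 13.

4, 8, 10, 12, 13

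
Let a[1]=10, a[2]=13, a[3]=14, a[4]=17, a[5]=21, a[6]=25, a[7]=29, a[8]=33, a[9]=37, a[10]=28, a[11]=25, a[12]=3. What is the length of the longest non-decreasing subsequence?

9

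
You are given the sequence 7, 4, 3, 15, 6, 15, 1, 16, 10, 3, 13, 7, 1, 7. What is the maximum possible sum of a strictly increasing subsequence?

41

Let S[i] be the best sum of a strictly increasing subsequence ending at i:
i:      1  2  3  4  5  6  7  8  9 10 11 12 13 14
a[i]:   7  4  3 15  6 15  1 16 10  3 13  7  1  7
S:      7  4  3 22 10 25  1 41 20  4 33 17  1 17
Maximum is 41 (e.g. 4 + 6 + 15 + 16).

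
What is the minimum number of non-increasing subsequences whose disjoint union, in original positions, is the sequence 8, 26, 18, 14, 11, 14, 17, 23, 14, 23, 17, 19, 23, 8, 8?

Place each on the leftmost legal pile:
8 → new pile 1 (tops now [8])
26 → new pile 2 (tops now [8, 26])
18 → pile 2 (tops now [8, 18])
14 → pile 2 (tops now [8, 14])
11 → pile 2 (tops now [8, 11])
14 → new pile 3 (tops now [8, 11, 14])
17 → new pile 4 (tops now [8, 11, 14, 17])
23 → new pile 5 (tops now [8, 11, 14, 17, 23])
14 → pile 3 (tops now [8, 11, 14, 17, 23])
23 → pile 5 (tops now [8, 11, 14, 17, 23])
17 → pile 4 (tops now [8, 11, 14, 17, 23])
19 → pile 5 (tops now [8, 11, 14, 17, 19])
23 → new pile 6 (tops now [8, 11, 14, 17, 19, 23])
8 → pile 1 (tops now [8, 11, 14, 17, 19, 23])
8 → pile 1 (tops now [8, 11, 14, 17, 19, 23])
Six piles.

6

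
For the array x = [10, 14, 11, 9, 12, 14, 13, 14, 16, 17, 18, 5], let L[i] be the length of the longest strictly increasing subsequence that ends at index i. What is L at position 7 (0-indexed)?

5

dp[i] = 1 + max{dp[j] : j<i, x[j]<x[i]} (or 1 if no such j):
i:      0  1  2  3  4  5  6  7  8  9 10 11
x[i]:  10 14 11  9 12 14 13 14 16 17 18  5
dp:     1  2  2  1  3  4  4  5  6  7  8  1
At index 7 the value is 5.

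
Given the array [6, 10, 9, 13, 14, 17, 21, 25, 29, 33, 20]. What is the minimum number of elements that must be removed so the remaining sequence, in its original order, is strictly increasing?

Fewest deletions = n − (longest strictly increasing subsequence).
Patience tails:
6 → extends → [6]
10 → extends → [6, 10]
9 → replaces 10 → [6, 9]
13 → extends → [6, 9, 13]
14 → extends → [6, 9, 13, 14]
17 → extends → [6, 9, 13, 14, 17]
21 → extends → [6, 9, 13, 14, 17, 21]
25 → extends → [6, 9, 13, 14, 17, 21, 25]
29 → extends → [6, 9, 13, 14, 17, 21, 25, 29]
33 → extends → [6, 9, 13, 14, 17, 21, 25, 29, 33]
20 → replaces 21 → [6, 9, 13, 14, 17, 20, 25, 29, 33]
Longest strictly increasing subsequence has length 9, so deletions = 11 − 9 = 2.

2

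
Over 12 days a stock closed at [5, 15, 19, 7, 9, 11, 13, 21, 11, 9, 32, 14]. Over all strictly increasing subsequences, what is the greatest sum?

98

Let S[i] be the best sum of a strictly increasing subsequence ending at i:
i:      1  2  3  4  5  6  7  8  9 10 11 12
a[i]:   5 15 19  7  9 11 13 21 11  9 32 14
S:      5 20 39 12 21 32 45 66 32 21 98 59
Maximum is 98 (e.g. 5 + 7 + 9 + 11 + 13 + 21 + 32).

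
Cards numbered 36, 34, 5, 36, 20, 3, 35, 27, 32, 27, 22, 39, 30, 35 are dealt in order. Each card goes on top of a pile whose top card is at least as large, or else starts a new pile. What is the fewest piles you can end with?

The minimum number of non-increasing subsequences covering a sequence equals the length of its longest strictly increasing subsequence.
LIS length is 5 (e.g. 5, 20, 27, 32, 39), so 5 piles are needed.

5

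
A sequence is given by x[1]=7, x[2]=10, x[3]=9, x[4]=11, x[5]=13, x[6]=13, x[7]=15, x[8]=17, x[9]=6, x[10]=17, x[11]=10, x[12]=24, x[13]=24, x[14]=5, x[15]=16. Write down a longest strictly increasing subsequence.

7, 10, 11, 13, 15, 17, 24

Patience tails give the LIS length; then backtrack through the dp parents:
7 → extends → [7]
10 → extends → [7, 10]
9 → replaces 10 → [7, 9]
11 → extends → [7, 9, 11]
13 → extends → [7, 9, 11, 13]
13 → already a tail → [7, 9, 11, 13]
15 → extends → [7, 9, 11, 13, 15]
17 → extends → [7, 9, 11, 13, 15, 17]
6 → replaces 7 → [6, 9, 11, 13, 15, 17]
17 → already a tail → [6, 9, 11, 13, 15, 17]
10 → replaces 11 → [6, 9, 10, 13, 15, 17]
24 → extends → [6, 9, 10, 13, 15, 17, 24]
24 → already a tail → [6, 9, 10, 13, 15, 17, 24]
5 → replaces 6 → [5, 9, 10, 13, 15, 17, 24]
16 → replaces 17 → [5, 9, 10, 13, 15, 16, 24]
Length 7; one witness is 7, 10, 11, 13, 15, 17, 24.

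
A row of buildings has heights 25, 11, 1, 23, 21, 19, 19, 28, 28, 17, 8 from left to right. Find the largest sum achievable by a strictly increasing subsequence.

62

Let S[i] be the best sum of a strictly increasing subsequence ending at i:
i:      1  2  3  4  5  6  7  8  9 10 11
a[i]:  25 11  1 23 21 19 19 28 28 17  8
S:     25 11  1 34 32 30 30 62 62 28  9
Maximum is 62 (e.g. 11 + 23 + 28).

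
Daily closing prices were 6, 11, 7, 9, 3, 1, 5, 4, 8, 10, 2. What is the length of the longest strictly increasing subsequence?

Track the smallest tail for each achievable length (strict):
6 → extends → [6]
11 → extends → [6, 11]
7 → replaces 11 → [6, 7]
9 → extends → [6, 7, 9]
3 → replaces 6 → [3, 7, 9]
1 → replaces 3 → [1, 7, 9]
5 → replaces 7 → [1, 5, 9]
4 → replaces 5 → [1, 4, 9]
8 → replaces 9 → [1, 4, 8]
10 → extends → [1, 4, 8, 10]
2 → replaces 4 → [1, 2, 8, 10]
Four tails, so the longest strictly increasing subsequence has length 4 (e.g. 6, 7, 9, 10).

4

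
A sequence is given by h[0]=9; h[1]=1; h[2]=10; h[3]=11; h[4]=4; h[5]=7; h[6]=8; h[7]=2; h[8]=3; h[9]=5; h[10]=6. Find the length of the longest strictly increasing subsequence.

5

Let dp[i] be the length of the longest such subsequence ending at index i:
i:      0  1  2  3  4  5  6  7  8  9 10
h[i]:   9  1 10 11  4  7  8  2  3  5  6
dp:     1  1  2  3  2  3  4  2  3  4  5
Maximum dp value is 5.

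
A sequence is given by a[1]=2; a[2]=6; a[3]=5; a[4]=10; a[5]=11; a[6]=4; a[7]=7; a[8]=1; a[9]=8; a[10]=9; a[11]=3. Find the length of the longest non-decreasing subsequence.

5

Track the smallest tail for each achievable length (allowing ties):
2 → extends → [2]
6 → extends → [2, 6]
5 → replaces 6 → [2, 5]
10 → extends → [2, 5, 10]
11 → extends → [2, 5, 10, 11]
4 → replaces 5 → [2, 4, 10, 11]
7 → replaces 10 → [2, 4, 7, 11]
1 → replaces 2 → [1, 4, 7, 11]
8 → replaces 11 → [1, 4, 7, 8]
9 → extends → [1, 4, 7, 8, 9]
3 → replaces 4 → [1, 3, 7, 8, 9]
Five tails, so the longest non-decreasing subsequence has length 5 (e.g. 2, 6, 7, 8, 9).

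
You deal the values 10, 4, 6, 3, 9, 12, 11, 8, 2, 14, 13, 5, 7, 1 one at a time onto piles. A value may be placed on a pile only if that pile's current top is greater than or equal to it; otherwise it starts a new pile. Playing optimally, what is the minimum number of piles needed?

5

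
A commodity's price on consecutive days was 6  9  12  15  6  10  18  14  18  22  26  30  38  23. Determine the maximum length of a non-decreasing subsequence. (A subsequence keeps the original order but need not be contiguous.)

Let dp[i] be the length of the longest such subsequence ending at index i:
i:      1  2  3  4  5  6  7  8  9 10 11 12 13 14
a[i]:   6  9 12 15  6 10 18 14 18 22 26 30 38 23
dp:     1  2  3  4  2  3  5  4  6  7  8  9 10  8
Maximum dp value is 10.

10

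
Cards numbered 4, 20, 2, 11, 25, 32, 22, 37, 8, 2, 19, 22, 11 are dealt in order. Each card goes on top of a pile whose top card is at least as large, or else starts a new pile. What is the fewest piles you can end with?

Place each on the leftmost legal pile:
4 → new pile 1 (tops now [4])
20 → new pile 2 (tops now [4, 20])
2 → pile 1 (tops now [2, 20])
11 → pile 2 (tops now [2, 11])
25 → new pile 3 (tops now [2, 11, 25])
32 → new pile 4 (tops now [2, 11, 25, 32])
22 → pile 3 (tops now [2, 11, 22, 32])
37 → new pile 5 (tops now [2, 11, 22, 32, 37])
8 → pile 2 (tops now [2, 8, 22, 32, 37])
2 → pile 1 (tops now [2, 8, 22, 32, 37])
19 → pile 3 (tops now [2, 8, 19, 32, 37])
22 → pile 4 (tops now [2, 8, 19, 22, 37])
11 → pile 3 (tops now [2, 8, 11, 22, 37])
Five piles.

5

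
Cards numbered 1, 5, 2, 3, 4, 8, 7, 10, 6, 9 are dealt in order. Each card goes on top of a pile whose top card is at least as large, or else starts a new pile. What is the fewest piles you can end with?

Place each on the leftmost legal pile:
1 → new pile 1 (tops now [1])
5 → new pile 2 (tops now [1, 5])
2 → pile 2 (tops now [1, 2])
3 → new pile 3 (tops now [1, 2, 3])
4 → new pile 4 (tops now [1, 2, 3, 4])
8 → new pile 5 (tops now [1, 2, 3, 4, 8])
7 → pile 5 (tops now [1, 2, 3, 4, 7])
10 → new pile 6 (tops now [1, 2, 3, 4, 7, 10])
6 → pile 5 (tops now [1, 2, 3, 4, 6, 10])
9 → pile 6 (tops now [1, 2, 3, 4, 6, 9])
Six piles.

6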